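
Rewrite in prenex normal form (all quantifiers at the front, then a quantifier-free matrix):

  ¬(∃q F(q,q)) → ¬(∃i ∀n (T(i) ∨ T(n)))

First replace A → B with ¬A ∨ B.
  ¬¬(∃q F(q,q)) ∨ ¬(∃i ∀n (T(i) ∨ T(n)))
Move each ¬ inward, flipping quantifiers it crosses:
  (∃q F(q,q)) ∨ (∀i ∃n (¬T(i) ∧ ¬T(n)))
Finally move all quantifiers to the prefix:
  ∃q ∀i ∃n (F(q,q) ∨ ¬T(i) ∧ ¬T(n))

∃q ∀i ∃n (F(q,q) ∨ ¬T(i) ∧ ¬T(n))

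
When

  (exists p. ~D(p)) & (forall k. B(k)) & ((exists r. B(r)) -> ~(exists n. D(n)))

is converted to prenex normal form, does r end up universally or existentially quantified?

Rewrite implications/biconditionals: A → B as ¬A ∨ B.
  (exists p. ~D(p)) & (forall k. B(k)) & (~(exists r. B(r)) | ~(exists n. D(n)))
Move each ¬ inward, flipping quantifiers it crosses:
  (exists p. ~D(p)) & (forall k. B(k)) & ((forall r. ~B(r)) | (forall n. ~D(n)))
All bound variables are already distinct, so no renaming is needed.
Extract every quantifier outward, since the variables are now distinct and don't occur free across branches:
  exists p. forall k. forall r. forall n. (~D(p) & B(k) & (~B(r) | ~D(n)))
The quantifier exists r sits under an odd number of negations (counting the antecedent side of each →), so it flips to forall r.

universal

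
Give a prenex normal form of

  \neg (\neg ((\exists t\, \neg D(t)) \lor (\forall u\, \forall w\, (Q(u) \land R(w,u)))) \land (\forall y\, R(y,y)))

Drive negations inward (¬∀x A ≡ ∃x ¬A, ¬∃x A ≡ ∀x ¬A, De Morgan for ∧/∨):
  (\exists t\, \neg D(t)) \lor (\forall u\, \forall w\, (Q(u) \land R(w,u))) \lor (\exists y\, \neg R(y,y))
Extract every quantifier outward, since the variables are now distinct and don't occur free across branches:
  \exists t\, \forall u\, \forall w\, \exists y\, (\neg D(t) \lor Q(u) \land R(w,u) \lor \neg R(y,y))

\exists t\, \forall u\, \forall w\, \exists y\, (\neg D(t) \lor Q(u) \land R(w,u) \lor \neg R(y,y))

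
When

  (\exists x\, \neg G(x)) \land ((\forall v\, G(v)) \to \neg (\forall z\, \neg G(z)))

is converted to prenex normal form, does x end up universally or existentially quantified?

existential

Eliminate → and ↔ using ¬ and ∨.
  (\exists x\, \neg G(x)) \land (\neg (\forall v\, G(v)) \lor \neg (\forall z\, \neg G(z)))
Move each ¬ inward, flipping quantifiers it crosses:
  (\exists x\, \neg G(x)) \land ((\exists v\, \neg G(v)) \lor (\exists z\, G(z)))
All bound variables are already distinct, so no renaming is needed.
Extract every quantifier outward, since the variables are now distinct and don't occur free across branches:
  \exists x\, \exists v\, \exists z\, (\neg G(x) \land (\neg G(v) \lor G(z)))
The quantifier \exists x sits under an even number of negations (counting the antecedent side of each →), so it remains existential.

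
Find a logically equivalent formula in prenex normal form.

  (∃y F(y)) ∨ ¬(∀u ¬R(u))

∃y ∃u (F(y) ∨ R(u))

Drive negations inward (¬∀x A ≡ ∃x ¬A, ¬∃x A ≡ ∀x ¬A, De Morgan for ∧/∨):
  (∃y F(y)) ∨ (∃u R(u))
Pull the quantifiers to the front (each side's bound variable is not free in the other side):
  ∃y ∃u (F(y) ∨ R(u))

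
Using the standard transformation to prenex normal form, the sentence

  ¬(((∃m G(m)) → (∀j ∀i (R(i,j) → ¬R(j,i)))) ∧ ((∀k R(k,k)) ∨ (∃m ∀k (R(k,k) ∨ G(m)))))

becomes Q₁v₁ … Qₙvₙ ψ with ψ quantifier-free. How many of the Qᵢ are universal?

Rewrite implications/biconditionals: A → B as ¬A ∨ B.
  ¬((¬(∃m G(m)) ∨ (∀j ∀i (¬R(i,j) ∨ ¬R(j,i)))) ∧ ((∀k R(k,k)) ∨ (∃m ∀k (R(k,k) ∨ G(m)))))
Drive negations inward (¬∀x A ≡ ∃x ¬A, ¬∃x A ≡ ∀x ¬A, De Morgan for ∧/∨):
  (∃m G(m)) ∧ (∃j ∃i (R(i,j) ∧ R(j,i))) ∨ (∃k ¬R(k,k)) ∧ (∀m ∃k (¬R(k,k) ∧ ¬G(m)))
Give each quantifier a distinct variable: m↦a, k↦v1.
  (∃m G(m)) ∧ (∃j ∃i (R(i,j) ∧ R(j,i))) ∨ (∃k ¬R(k,k)) ∧ (∀a ∃v1 (¬R(v1,v1) ∧ ¬G(a)))
Pull the quantifiers to the front (each side's bound variable is not free in the other side):
  ∃m ∃j ∃i ∃k ∀a ∃v1 (G(m) ∧ R(i,j) ∧ R(j,i) ∨ ¬R(k,k) ∧ ¬R(v1,v1) ∧ ¬G(a))
The prefix is ∃m ∃j ∃i ∃k ∀a ∃v1: 1 universal, 5 existential.

1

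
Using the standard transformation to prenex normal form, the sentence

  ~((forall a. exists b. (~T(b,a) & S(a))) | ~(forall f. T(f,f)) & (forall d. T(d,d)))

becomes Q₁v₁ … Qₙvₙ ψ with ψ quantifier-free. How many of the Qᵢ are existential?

2

Move each ¬ inward, flipping quantifiers it crosses:
  (exists a. forall b. (T(b,a) | ~S(a))) & ((forall f. T(f,f)) | (exists d. ~T(d,d)))
Finally move all quantifiers to the prefix:
  exists a. forall b. forall f. exists d. ((T(b,a) | ~S(a)) & (T(f,f) | ~T(d,d)))
The prefix is exists a forall b forall f exists d: 2 universal, 2 existential.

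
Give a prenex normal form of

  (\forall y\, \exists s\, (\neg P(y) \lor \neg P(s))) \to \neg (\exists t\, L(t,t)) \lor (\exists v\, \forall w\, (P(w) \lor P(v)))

First replace A → B with ¬A ∨ B.
  \neg (\forall y\, \exists s\, (\neg P(y) \lor \neg P(s))) \lor \neg (\exists t\, L(t,t)) \lor (\exists v\, \forall w\, (P(w) \lor P(v)))
Push ¬ through the quantifiers and connectives to reach negation normal form:
  (\exists y\, \forall s\, (P(y) \land P(s))) \lor (\forall t\, \neg L(t,t)) \lor (\exists v\, \forall w\, (P(w) \lor P(v)))
Pull the quantifiers to the front (each side's bound variable is not free in the other side):
  \exists y\, \forall s\, \forall t\, \exists v\, \forall w\, (P(y) \land P(s) \lor \neg L(t,t) \lor P(w) \lor P(v))

\exists y\, \forall s\, \forall t\, \exists v\, \forall w\, (P(y) \land P(s) \lor \neg L(t,t) \lor P(w) \lor P(v))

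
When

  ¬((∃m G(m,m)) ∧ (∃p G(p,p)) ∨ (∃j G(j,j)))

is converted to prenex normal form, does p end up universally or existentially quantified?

universal

Move each ¬ inward, flipping quantifiers it crosses:
  ((∀m ¬G(m,m)) ∨ (∀p ¬G(p,p))) ∧ (∀j ¬G(j,j))
All bound variables are already distinct, so no renaming is needed.
Extract every quantifier outward, since the variables are now distinct and don't occur free across branches:
  ∀m ∀p ∀j ((¬G(m,m) ∨ ¬G(p,p)) ∧ ¬G(j,j))
The quantifier ∃p sits under an odd number of negations, so it flips to ∀p.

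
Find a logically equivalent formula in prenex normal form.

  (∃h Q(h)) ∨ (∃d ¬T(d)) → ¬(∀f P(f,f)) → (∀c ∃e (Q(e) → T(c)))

First replace A → B with ¬A ∨ B.
  ¬((∃h Q(h)) ∨ (∃d ¬T(d))) ∨ ¬¬(∀f P(f,f)) ∨ (∀c ∃e (¬Q(e) ∨ T(c)))
Move each ¬ inward, flipping quantifiers it crosses:
  (∀h ¬Q(h)) ∧ (∀d T(d)) ∨ (∀f P(f,f)) ∨ (∀c ∃e (¬Q(e) ∨ T(c)))
All bound variables are already distinct, so no renaming is needed.
Extract every quantifier outward, since the variables are now distinct and don't occur free across branches:
  ∀h ∀d ∀f ∀c ∃e (¬Q(h) ∧ T(d) ∨ P(f,f) ∨ ¬Q(e) ∨ T(c))

∀h ∀d ∀f ∀c ∃e (¬Q(h) ∧ T(d) ∨ P(f,f) ∨ ¬Q(e) ∨ T(c))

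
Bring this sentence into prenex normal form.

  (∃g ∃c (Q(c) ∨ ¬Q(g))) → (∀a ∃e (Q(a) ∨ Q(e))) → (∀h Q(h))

∀g ∀c ∃a ∀e ∀h (¬Q(c) ∧ Q(g) ∨ ¬Q(a) ∧ ¬Q(e) ∨ Q(h))

First replace A → B with ¬A ∨ B.
  ¬(∃g ∃c (Q(c) ∨ ¬Q(g))) ∨ ¬(∀a ∃e (Q(a) ∨ Q(e))) ∨ (∀h Q(h))
Move each ¬ inward, flipping quantifiers it crosses:
  (∀g ∀c (¬Q(c) ∧ Q(g))) ∨ (∃a ∀e (¬Q(a) ∧ ¬Q(e))) ∨ (∀h Q(h))
All bound variables are already distinct, so no renaming is needed.
Finally move all quantifiers to the prefix:
  ∀g ∀c ∃a ∀e ∀h (¬Q(c) ∧ Q(g) ∨ ¬Q(a) ∧ ¬Q(e) ∨ Q(h))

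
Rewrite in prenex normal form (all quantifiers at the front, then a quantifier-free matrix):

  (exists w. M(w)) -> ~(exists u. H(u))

First replace A → B with ¬A ∨ B.
  ~(exists w. M(w)) | ~(exists u. H(u))
Push ¬ through the quantifiers and connectives to reach negation normal form:
  (forall w. ~M(w)) | (forall u. ~H(u))
All bound variables are already distinct, so no renaming is needed.
Finally move all quantifiers to the prefix:
  forall w. forall u. (~M(w) | ~H(u))

forall w. forall u. (~M(w) | ~H(u))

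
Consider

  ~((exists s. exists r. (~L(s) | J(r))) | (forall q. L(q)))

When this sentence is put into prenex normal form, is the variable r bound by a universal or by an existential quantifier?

Push ¬ through the quantifiers and connectives to reach negation normal form:
  (forall s. forall r. (L(s) & ~J(r))) & (exists q. ~L(q))
Pull the quantifiers to the front (each side's bound variable is not free in the other side):
  forall s. forall r. exists q. (L(s) & ~J(r) & ~L(q))
The quantifier exists r sits under an odd number of negations, so it flips to forall r.

universal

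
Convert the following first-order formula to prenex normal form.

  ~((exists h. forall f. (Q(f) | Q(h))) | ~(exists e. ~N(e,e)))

forall h. exists f. exists e. (~Q(f) & ~Q(h) & ~N(e,e))

Drive negations inward (¬∀x A ≡ ∃x ¬A, ¬∃x A ≡ ∀x ¬A, De Morgan for ∧/∨):
  (forall h. exists f. (~Q(f) & ~Q(h))) & (exists e. ~N(e,e))
All bound variables are already distinct, so no renaming is needed.
Pull the quantifiers to the front (each side's bound variable is not free in the other side):
  forall h. exists f. exists e. (~Q(f) & ~Q(h) & ~N(e,e))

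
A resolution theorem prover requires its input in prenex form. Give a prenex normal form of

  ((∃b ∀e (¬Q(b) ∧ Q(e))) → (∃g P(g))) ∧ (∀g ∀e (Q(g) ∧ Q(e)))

∀b ∃e ∃g ∀z ∀u1 ((Q(b) ∨ ¬Q(e) ∨ P(g)) ∧ Q(z) ∧ Q(u1))

Eliminate → and ↔ using ¬ and ∨.
  (¬(∃b ∀e (¬Q(b) ∧ Q(e))) ∨ (∃g P(g))) ∧ (∀g ∀e (Q(g) ∧ Q(e)))
Move each ¬ inward, flipping quantifiers it crosses:
  ((∀b ∃e (Q(b) ∨ ¬Q(e))) ∨ (∃g P(g))) ∧ (∀g ∀e (Q(g) ∧ Q(e)))
Give each quantifier a distinct variable: g↦z, e↦u1.
  ((∀b ∃e (Q(b) ∨ ¬Q(e))) ∨ (∃g P(g))) ∧ (∀z ∀u1 (Q(z) ∧ Q(u1)))
Pull the quantifiers to the front (each side's bound variable is not free in the other side):
  ∀b ∃e ∃g ∀z ∀u1 ((Q(b) ∨ ¬Q(e) ∨ P(g)) ∧ Q(z) ∧ Q(u1))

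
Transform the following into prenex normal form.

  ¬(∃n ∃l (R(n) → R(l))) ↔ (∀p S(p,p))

Rewrite implications/biconditionals: A → B as ¬A ∨ B; A ↔ B as (¬A ∨ B) ∧ (¬B ∨ A).
  (¬¬(∃n ∃l (¬R(n) ∨ R(l))) ∨ (∀p S(p,p))) ∧ (¬(∀p S(p,p)) ∨ ¬(∃n ∃l (¬R(n) ∨ R(l))))
Push ¬ through the quantifiers and connectives to reach negation normal form:
  ((∃n ∃l (¬R(n) ∨ R(l))) ∨ (∀p S(p,p))) ∧ ((∃p ¬S(p,p)) ∨ (∀n ∀l (R(n) ∧ ¬R(l))))
Standardize variables apart so no two quantifiers bind the same name: p↦a, n↦t, l↦x1.
  ((∃n ∃l (¬R(n) ∨ R(l))) ∨ (∀p S(p,p))) ∧ ((∃a ¬S(a,a)) ∨ (∀t ∀x1 (R(t) ∧ ¬R(x1))))
Finally move all quantifiers to the prefix:
  ∃n ∃l ∀p ∃a ∀t ∀x1 ((¬R(n) ∨ R(l) ∨ S(p,p)) ∧ (¬S(a,a) ∨ R(t) ∧ ¬R(x1)))

∃n ∃l ∀p ∃a ∀t ∀x1 ((¬R(n) ∨ R(l) ∨ S(p,p)) ∧ (¬S(a,a) ∨ R(t) ∧ ¬R(x1)))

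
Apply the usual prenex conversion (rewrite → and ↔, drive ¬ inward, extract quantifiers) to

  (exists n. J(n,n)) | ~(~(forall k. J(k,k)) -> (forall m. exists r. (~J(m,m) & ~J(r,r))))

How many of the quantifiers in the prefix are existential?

Rewrite implications/biconditionals: A → B as ¬A ∨ B.
  (exists n. J(n,n)) | ~(~~(forall k. J(k,k)) | (forall m. exists r. (~J(m,m) & ~J(r,r))))
Drive negations inward (¬∀x A ≡ ∃x ¬A, ¬∃x A ≡ ∀x ¬A, De Morgan for ∧/∨):
  (exists n. J(n,n)) | (exists k. ~J(k,k)) & (exists m. forall r. (J(m,m) | J(r,r)))
All bound variables are already distinct, so no renaming is needed.
Extract every quantifier outward, since the variables are now distinct and don't occur free across branches:
  exists n. exists k. exists m. forall r. (J(n,n) | ~J(k,k) & (J(m,m) | J(r,r)))
The prefix is exists n exists k exists m forall r: 1 universal, 3 existential.

3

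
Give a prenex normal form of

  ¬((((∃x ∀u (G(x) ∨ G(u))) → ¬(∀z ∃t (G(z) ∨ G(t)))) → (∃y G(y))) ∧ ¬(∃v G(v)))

Eliminate → and ↔ using ¬ and ∨.
  ¬((¬(¬(∃x ∀u (G(x) ∨ G(u))) ∨ ¬(∀z ∃t (G(z) ∨ G(t)))) ∨ (∃y G(y))) ∧ ¬(∃v G(v)))
Push ¬ through the quantifiers and connectives to reach negation normal form:
  ((∀x ∃u (¬G(x) ∧ ¬G(u))) ∨ (∃z ∀t (¬G(z) ∧ ¬G(t)))) ∧ (∀y ¬G(y)) ∨ (∃v G(v))
Finally move all quantifiers to the prefix:
  ∀x ∃u ∃z ∀t ∀y ∃v ((¬G(x) ∧ ¬G(u) ∨ ¬G(z) ∧ ¬G(t)) ∧ ¬G(y) ∨ G(v))

∀x ∃u ∃z ∀t ∀y ∃v ((¬G(x) ∧ ¬G(u) ∨ ¬G(z) ∧ ¬G(t)) ∧ ¬G(y) ∨ G(v))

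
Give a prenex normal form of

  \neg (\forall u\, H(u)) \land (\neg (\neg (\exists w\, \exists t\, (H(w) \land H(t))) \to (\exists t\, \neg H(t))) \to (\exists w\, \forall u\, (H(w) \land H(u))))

First replace A → B with ¬A ∨ B.
  \neg (\forall u\, H(u)) \land (\neg \neg (\neg \neg (\exists w\, \exists t\, (H(w) \land H(t))) \lor (\exists t\, \neg H(t))) \lor (\exists w\, \forall u\, (H(w) \land H(u))))
Push ¬ through the quantifiers and connectives to reach negation normal form:
  (\exists u\, \neg H(u)) \land ((\exists w\, \exists t\, (H(w) \land H(t))) \lor (\exists t\, \neg H(t)) \lor (\exists w\, \forall u\, (H(w) \land H(u))))
Give each quantifier a distinct variable: t↦v, w↦y1, u↦r.
  (\exists u\, \neg H(u)) \land ((\exists w\, \exists t\, (H(w) \land H(t))) \lor (\exists v\, \neg H(v)) \lor (\exists y1\, \forall r\, (H(y1) \land H(r))))
Finally move all quantifiers to the prefix:
  \exists u\, \exists w\, \exists t\, \exists v\, \exists y1\, \forall r\, (\neg H(u) \land (H(w) \land H(t) \lor \neg H(v) \lor H(y1) \land H(r)))

\exists u\, \exists w\, \exists t\, \exists v\, \exists y1\, \forall r\, (\neg H(u) \land (H(w) \land H(t) \lor \neg H(v) \lor H(y1) \land H(r)))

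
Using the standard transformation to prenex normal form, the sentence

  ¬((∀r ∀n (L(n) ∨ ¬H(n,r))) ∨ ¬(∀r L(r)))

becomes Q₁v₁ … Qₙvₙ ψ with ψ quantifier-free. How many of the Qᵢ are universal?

Push ¬ through the quantifiers and connectives to reach negation normal form:
  (∃r ∃n (¬L(n) ∧ H(n,r))) ∧ (∀r L(r))
Give each quantifier a distinct variable: r↦t.
  (∃r ∃n (¬L(n) ∧ H(n,r))) ∧ (∀t L(t))
Pull the quantifiers to the front (each side's bound variable is not free in the other side):
  ∃r ∃n ∀t (¬L(n) ∧ H(n,r) ∧ L(t))
The prefix is ∃r ∃n ∀t: 1 universal, 2 existential.

1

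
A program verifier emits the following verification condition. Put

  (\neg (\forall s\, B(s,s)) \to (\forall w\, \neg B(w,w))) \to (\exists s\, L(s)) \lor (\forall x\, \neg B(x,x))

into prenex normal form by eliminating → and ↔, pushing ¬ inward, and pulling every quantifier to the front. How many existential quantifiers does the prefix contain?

3

Eliminate → and ↔ using ¬ and ∨.
  \neg (\neg \neg (\forall s\, B(s,s)) \lor (\forall w\, \neg B(w,w))) \lor (\exists s\, L(s)) \lor (\forall x\, \neg B(x,x))
Drive negations inward (¬∀x A ≡ ∃x ¬A, ¬∃x A ≡ ∀x ¬A, De Morgan for ∧/∨):
  (\exists s\, \neg B(s,s)) \land (\exists w\, B(w,w)) \lor (\exists s\, L(s)) \lor (\forall x\, \neg B(x,x))
Give each quantifier a distinct variable: s↦t.
  (\exists s\, \neg B(s,s)) \land (\exists w\, B(w,w)) \lor (\exists t\, L(t)) \lor (\forall x\, \neg B(x,x))
Finally move all quantifiers to the prefix:
  \exists s\, \exists w\, \exists t\, \forall x\, (\neg B(s,s) \land B(w,w) \lor L(t) \lor \neg B(x,x))
The prefix is \exists s \exists w \exists t \forall x: 1 universal, 3 existential.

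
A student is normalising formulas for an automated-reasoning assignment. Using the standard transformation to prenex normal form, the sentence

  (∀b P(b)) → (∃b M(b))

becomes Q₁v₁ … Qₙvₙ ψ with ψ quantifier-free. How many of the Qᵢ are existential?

First replace A → B with ¬A ∨ B.
  ¬(∀b P(b)) ∨ (∃b M(b))
Move each ¬ inward, flipping quantifiers it crosses:
  (∃b ¬P(b)) ∨ (∃b M(b))
Rename bound variables to avoid capture: b↦a.
  (∃b ¬P(b)) ∨ (∃a M(a))
Extract every quantifier outward, since the variables are now distinct and don't occur free across branches:
  ∃b ∃a (¬P(b) ∨ M(a))
The prefix is ∃b ∃a: 0 universal, 2 existential.

2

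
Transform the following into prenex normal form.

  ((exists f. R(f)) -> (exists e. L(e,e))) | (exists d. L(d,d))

Eliminate → and ↔ using ¬ and ∨.
  ~(exists f. R(f)) | (exists e. L(e,e)) | (exists d. L(d,d))
Push ¬ through the quantifiers and connectives to reach negation normal form:
  (forall f. ~R(f)) | (exists e. L(e,e)) | (exists d. L(d,d))
All bound variables are already distinct, so no renaming is needed.
Finally move all quantifiers to the prefix:
  forall f. exists e. exists d. (~R(f) | L(e,e) | L(d,d))

forall f. exists e. exists d. (~R(f) | L(e,e) | L(d,d))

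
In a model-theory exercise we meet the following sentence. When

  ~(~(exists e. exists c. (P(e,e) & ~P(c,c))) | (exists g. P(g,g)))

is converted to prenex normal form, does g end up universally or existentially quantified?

universal

Move each ¬ inward, flipping quantifiers it crosses:
  (exists e. exists c. (P(e,e) & ~P(c,c))) & (forall g. ~P(g,g))
Extract every quantifier outward, since the variables are now distinct and don't occur free across branches:
  exists e. exists c. forall g. (P(e,e) & ~P(c,c) & ~P(g,g))
The quantifier exists g sits under an odd number of negations, so it flips to forall g.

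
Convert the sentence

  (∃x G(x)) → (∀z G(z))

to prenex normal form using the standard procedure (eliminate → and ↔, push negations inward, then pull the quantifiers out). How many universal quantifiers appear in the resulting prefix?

2

Rewrite implications/biconditionals: A → B as ¬A ∨ B.
  ¬(∃x G(x)) ∨ (∀z G(z))
Move each ¬ inward, flipping quantifiers it crosses:
  (∀x ¬G(x)) ∨ (∀z G(z))
Finally move all quantifiers to the prefix:
  ∀x ∀z (¬G(x) ∨ G(z))
The prefix is ∀x ∀z: 2 universal, 0 existential.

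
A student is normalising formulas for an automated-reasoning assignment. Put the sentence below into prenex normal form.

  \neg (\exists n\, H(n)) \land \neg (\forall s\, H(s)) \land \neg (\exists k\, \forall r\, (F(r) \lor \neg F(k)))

Drive negations inward (¬∀x A ≡ ∃x ¬A, ¬∃x A ≡ ∀x ¬A, De Morgan for ∧/∨):
  (\forall n\, \neg H(n)) \land (\exists s\, \neg H(s)) \land (\forall k\, \exists r\, (\neg F(r) \land F(k)))
All bound variables are already distinct, so no renaming is needed.
Pull the quantifiers to the front (each side's bound variable is not free in the other side):
  \forall n\, \exists s\, \forall k\, \exists r\, (\neg H(n) \land \neg H(s) \land \neg F(r) \land F(k))

\forall n\, \exists s\, \forall k\, \exists r\, (\neg H(n) \land \neg H(s) \land \neg F(r) \land F(k))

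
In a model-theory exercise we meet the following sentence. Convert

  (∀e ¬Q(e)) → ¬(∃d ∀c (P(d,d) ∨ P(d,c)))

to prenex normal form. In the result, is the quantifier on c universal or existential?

Eliminate → and ↔ using ¬ and ∨.
  ¬(∀e ¬Q(e)) ∨ ¬(∃d ∀c (P(d,d) ∨ P(d,c)))
Drive negations inward (¬∀x A ≡ ∃x ¬A, ¬∃x A ≡ ∀x ¬A, De Morgan for ∧/∨):
  (∃e Q(e)) ∨ (∀d ∃c (¬P(d,d) ∧ ¬P(d,c)))
All bound variables are already distinct, so no renaming is needed.
Pull the quantifiers to the front (each side's bound variable is not free in the other side):
  ∃e ∀d ∃c (Q(e) ∨ ¬P(d,d) ∧ ¬P(d,c))
The quantifier ∀c sits under an odd number of negations (counting the antecedent side of each →), so it flips to ∃c.

existential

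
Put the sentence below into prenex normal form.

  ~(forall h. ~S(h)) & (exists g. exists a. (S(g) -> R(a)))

Eliminate → and ↔ using ¬ and ∨.
  ~(forall h. ~S(h)) & (exists g. exists a. (~S(g) | R(a)))
Push ¬ through the quantifiers and connectives to reach negation normal form:
  (exists h. S(h)) & (exists g. exists a. (~S(g) | R(a)))
All bound variables are already distinct, so no renaming is needed.
Finally move all quantifiers to the prefix:
  exists h. exists g. exists a. (S(h) & (~S(g) | R(a)))

exists h. exists g. exists a. (S(h) & (~S(g) | R(a)))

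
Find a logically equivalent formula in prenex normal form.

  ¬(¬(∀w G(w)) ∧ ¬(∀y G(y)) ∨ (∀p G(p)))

∀w ∀y ∃p ((G(w) ∨ G(y)) ∧ ¬G(p))

Move each ¬ inward, flipping quantifiers it crosses:
  ((∀w G(w)) ∨ (∀y G(y))) ∧ (∃p ¬G(p))
Pull the quantifiers to the front (each side's bound variable is not free in the other side):
  ∀w ∀y ∃p ((G(w) ∨ G(y)) ∧ ¬G(p))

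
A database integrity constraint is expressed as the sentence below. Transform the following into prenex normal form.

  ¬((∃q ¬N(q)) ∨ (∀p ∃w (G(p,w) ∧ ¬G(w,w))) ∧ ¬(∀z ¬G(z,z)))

∀q ∃p ∀w ∀z (N(q) ∧ (¬G(p,w) ∨ G(w,w) ∨ ¬G(z,z)))

Move each ¬ inward, flipping quantifiers it crosses:
  (∀q N(q)) ∧ ((∃p ∀w (¬G(p,w) ∨ G(w,w))) ∨ (∀z ¬G(z,z)))
All bound variables are already distinct, so no renaming is needed.
Extract every quantifier outward, since the variables are now distinct and don't occur free across branches:
  ∀q ∃p ∀w ∀z (N(q) ∧ (¬G(p,w) ∨ G(w,w) ∨ ¬G(z,z)))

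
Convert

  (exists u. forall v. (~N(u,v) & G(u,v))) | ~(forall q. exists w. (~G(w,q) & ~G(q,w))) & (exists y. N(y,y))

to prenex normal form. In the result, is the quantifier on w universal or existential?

universal

Push ¬ through the quantifiers and connectives to reach negation normal form:
  (exists u. forall v. (~N(u,v) & G(u,v))) | (exists q. forall w. (G(w,q) | G(q,w))) & (exists y. N(y,y))
Extract every quantifier outward, since the variables are now distinct and don't occur free across branches:
  exists u. forall v. exists q. forall w. exists y. (~N(u,v) & G(u,v) | (G(w,q) | G(q,w)) & N(y,y))
The quantifier exists w sits under an odd number of negations, so it flips to forall w.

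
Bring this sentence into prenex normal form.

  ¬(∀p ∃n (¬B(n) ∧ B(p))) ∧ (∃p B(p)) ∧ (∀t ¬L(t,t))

∃p ∀n ∃w ∀t ((B(n) ∨ ¬B(p)) ∧ B(w) ∧ ¬L(t,t))

Push ¬ through the quantifiers and connectives to reach negation normal form:
  (∃p ∀n (B(n) ∨ ¬B(p))) ∧ (∃p B(p)) ∧ (∀t ¬L(t,t))
Rename bound variables to avoid capture: p↦w.
  (∃p ∀n (B(n) ∨ ¬B(p))) ∧ (∃w B(w)) ∧ (∀t ¬L(t,t))
Extract every quantifier outward, since the variables are now distinct and don't occur free across branches:
  ∃p ∀n ∃w ∀t ((B(n) ∨ ¬B(p)) ∧ B(w) ∧ ¬L(t,t))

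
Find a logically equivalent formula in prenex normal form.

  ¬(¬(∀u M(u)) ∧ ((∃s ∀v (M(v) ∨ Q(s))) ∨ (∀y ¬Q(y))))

∀u ∀s ∃v ∃y (M(u) ∨ ¬M(v) ∧ ¬Q(s) ∧ Q(y))

Move each ¬ inward, flipping quantifiers it crosses:
  (∀u M(u)) ∨ (∀s ∃v (¬M(v) ∧ ¬Q(s))) ∧ (∃y Q(y))
All bound variables are already distinct, so no renaming is needed.
Pull the quantifiers to the front (each side's bound variable is not free in the other side):
  ∀u ∀s ∃v ∃y (M(u) ∨ ¬M(v) ∧ ¬Q(s) ∧ Q(y))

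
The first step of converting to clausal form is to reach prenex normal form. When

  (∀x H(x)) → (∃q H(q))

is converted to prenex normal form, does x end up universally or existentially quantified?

First replace A → B with ¬A ∨ B.
  ¬(∀x H(x)) ∨ (∃q H(q))
Drive negations inward (¬∀x A ≡ ∃x ¬A, ¬∃x A ≡ ∀x ¬A, De Morgan for ∧/∨):
  (∃x ¬H(x)) ∨ (∃q H(q))
All bound variables are already distinct, so no renaming is needed.
Finally move all quantifiers to the prefix:
  ∃x ∃q (¬H(x) ∨ H(q))
The quantifier ∀x sits under an odd number of negations (counting the antecedent side of each →), so it flips to ∃x.

existential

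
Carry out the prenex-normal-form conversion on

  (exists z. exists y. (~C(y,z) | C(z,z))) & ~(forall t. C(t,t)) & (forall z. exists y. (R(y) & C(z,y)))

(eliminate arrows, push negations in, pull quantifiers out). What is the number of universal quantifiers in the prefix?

Push ¬ through the quantifiers and connectives to reach negation normal form:
  (exists z. exists y. (~C(y,z) | C(z,z))) & (exists t. ~C(t,t)) & (forall z. exists y. (R(y) & C(z,y)))
Give each quantifier a distinct variable: z↦u1, y↦y1.
  (exists z. exists y. (~C(y,z) | C(z,z))) & (exists t. ~C(t,t)) & (forall u1. exists y1. (R(y1) & C(u1,y1)))
Finally move all quantifiers to the prefix:
  exists z. exists y. exists t. forall u1. exists y1. ((~C(y,z) | C(z,z)) & ~C(t,t) & R(y1) & C(u1,y1))
The prefix is exists z exists y exists t forall u1 exists y1: 1 universal, 4 existential.

1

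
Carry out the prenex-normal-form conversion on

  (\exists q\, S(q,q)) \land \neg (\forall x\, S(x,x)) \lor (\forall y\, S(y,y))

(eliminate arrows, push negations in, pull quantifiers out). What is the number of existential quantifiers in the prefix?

2

Drive negations inward (¬∀x A ≡ ∃x ¬A, ¬∃x A ≡ ∀x ¬A, De Morgan for ∧/∨):
  (\exists q\, S(q,q)) \land (\exists x\, \neg S(x,x)) \lor (\forall y\, S(y,y))
Extract every quantifier outward, since the variables are now distinct and don't occur free across branches:
  \exists q\, \exists x\, \forall y\, (S(q,q) \land \neg S(x,x) \lor S(y,y))
The prefix is \exists q \exists x \forall y: 1 universal, 2 existential.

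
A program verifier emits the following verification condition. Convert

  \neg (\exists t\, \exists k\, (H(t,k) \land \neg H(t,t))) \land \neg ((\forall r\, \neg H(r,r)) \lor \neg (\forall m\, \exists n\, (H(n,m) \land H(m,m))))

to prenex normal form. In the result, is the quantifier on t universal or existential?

Move each ¬ inward, flipping quantifiers it crosses:
  (\forall t\, \forall k\, (\neg H(t,k) \lor H(t,t))) \land (\exists r\, H(r,r)) \land (\forall m\, \exists n\, (H(n,m) \land H(m,m)))
All bound variables are already distinct, so no renaming is needed.
Finally move all quantifiers to the prefix:
  \forall t\, \forall k\, \exists r\, \forall m\, \exists n\, ((\neg H(t,k) \lor H(t,t)) \land H(r,r) \land H(n,m) \land H(m,m))
The quantifier \exists t sits under an odd number of negations, so it flips to \forall t.

universal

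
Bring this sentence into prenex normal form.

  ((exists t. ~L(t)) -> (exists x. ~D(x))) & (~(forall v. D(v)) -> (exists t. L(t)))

First replace A → B with ¬A ∨ B.
  (~(exists t. ~L(t)) | (exists x. ~D(x))) & (~~(forall v. D(v)) | (exists t. L(t)))
Move each ¬ inward, flipping quantifiers it crosses:
  ((forall t. L(t)) | (exists x. ~D(x))) & ((forall v. D(v)) | (exists t. L(t)))
Standardize variables apart so no two quantifiers bind the same name: t↦x1.
  ((forall t. L(t)) | (exists x. ~D(x))) & ((forall v. D(v)) | (exists x1. L(x1)))
Pull the quantifiers to the front (each side's bound variable is not free in the other side):
  forall t. exists x. forall v. exists x1. ((L(t) | ~D(x)) & (D(v) | L(x1)))

forall t. exists x. forall v. exists x1. ((L(t) | ~D(x)) & (D(v) | L(x1)))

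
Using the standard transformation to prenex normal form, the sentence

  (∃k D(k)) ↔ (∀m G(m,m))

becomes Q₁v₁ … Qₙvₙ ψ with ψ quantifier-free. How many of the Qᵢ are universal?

2

Rewrite implications/biconditionals: A → B as ¬A ∨ B; A ↔ B as (¬A ∨ B) ∧ (¬B ∨ A).
  (¬(∃k D(k)) ∨ (∀m G(m,m))) ∧ (¬(∀m G(m,m)) ∨ (∃k D(k)))
Push ¬ through the quantifiers and connectives to reach negation normal form:
  ((∀k ¬D(k)) ∨ (∀m G(m,m))) ∧ ((∃m ¬G(m,m)) ∨ (∃k D(k)))
Give each quantifier a distinct variable: m↦z, k↦z1.
  ((∀k ¬D(k)) ∨ (∀m G(m,m))) ∧ ((∃z ¬G(z,z)) ∨ (∃z1 D(z1)))
Pull the quantifiers to the front (each side's bound variable is not free in the other side):
  ∀k ∀m ∃z ∃z1 ((¬D(k) ∨ G(m,m)) ∧ (¬G(z,z) ∨ D(z1)))
The prefix is ∀k ∀m ∃z ∃z1: 2 universal, 2 existential.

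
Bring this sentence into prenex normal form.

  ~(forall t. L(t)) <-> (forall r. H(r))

Rewrite implications/biconditionals: A → B as ¬A ∨ B; A ↔ B as (¬A ∨ B) ∧ (¬B ∨ A).
  (~~(forall t. L(t)) | (forall r. H(r))) & (~(forall r. H(r)) | ~(forall t. L(t)))
Push ¬ through the quantifiers and connectives to reach negation normal form:
  ((forall t. L(t)) | (forall r. H(r))) & ((exists r. ~H(r)) | (exists t. ~L(t)))
Rename bound variables to avoid capture: r↦z1, t↦p.
  ((forall t. L(t)) | (forall r. H(r))) & ((exists z1. ~H(z1)) | (exists p. ~L(p)))
Extract every quantifier outward, since the variables are now distinct and don't occur free across branches:
  forall t. forall r. exists z1. exists p. ((L(t) | H(r)) & (~H(z1) | ~L(p)))

forall t. forall r. exists z1. exists p. ((L(t) | H(r)) & (~H(z1) | ~L(p)))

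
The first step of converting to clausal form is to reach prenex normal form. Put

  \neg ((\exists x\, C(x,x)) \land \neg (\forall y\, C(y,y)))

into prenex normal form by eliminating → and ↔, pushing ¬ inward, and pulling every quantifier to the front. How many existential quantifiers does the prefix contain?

Move each ¬ inward, flipping quantifiers it crosses:
  (\forall x\, \neg C(x,x)) \lor (\forall y\, C(y,y))
Pull the quantifiers to the front (each side's bound variable is not free in the other side):
  \forall x\, \forall y\, (\neg C(x,x) \lor C(y,y))
The prefix is \forall x \forall y: 2 universal, 0 existential.

0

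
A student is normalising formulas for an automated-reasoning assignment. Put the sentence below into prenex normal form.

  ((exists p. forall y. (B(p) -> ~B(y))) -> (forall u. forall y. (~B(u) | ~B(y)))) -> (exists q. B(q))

exists p. forall y. exists u. exists s. exists q. ((~B(p) | ~B(y)) & B(u) & B(s) | B(q))

Eliminate → and ↔ using ¬ and ∨.
  ~(~(exists p. forall y. (~B(p) | ~B(y))) | (forall u. forall y. (~B(u) | ~B(y)))) | (exists q. B(q))
Drive negations inward (¬∀x A ≡ ∃x ¬A, ¬∃x A ≡ ∀x ¬A, De Morgan for ∧/∨):
  (exists p. forall y. (~B(p) | ~B(y))) & (exists u. exists y. (B(u) & B(y))) | (exists q. B(q))
Give each quantifier a distinct variable: y↦s.
  (exists p. forall y. (~B(p) | ~B(y))) & (exists u. exists s. (B(u) & B(s))) | (exists q. B(q))
Pull the quantifiers to the front (each side's bound variable is not free in the other side):
  exists p. forall y. exists u. exists s. exists q. ((~B(p) | ~B(y)) & B(u) & B(s) | B(q))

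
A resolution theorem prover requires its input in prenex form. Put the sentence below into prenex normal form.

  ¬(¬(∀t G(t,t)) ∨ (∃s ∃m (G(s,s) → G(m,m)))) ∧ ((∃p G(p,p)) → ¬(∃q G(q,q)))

∀t ∀s ∀m ∀p ∀q (G(t,t) ∧ G(s,s) ∧ ¬G(m,m) ∧ (¬G(p,p) ∨ ¬G(q,q)))

Eliminate → and ↔ using ¬ and ∨.
  ¬(¬(∀t G(t,t)) ∨ (∃s ∃m (¬G(s,s) ∨ G(m,m)))) ∧ (¬(∃p G(p,p)) ∨ ¬(∃q G(q,q)))
Move each ¬ inward, flipping quantifiers it crosses:
  (∀t G(t,t)) ∧ (∀s ∀m (G(s,s) ∧ ¬G(m,m))) ∧ ((∀p ¬G(p,p)) ∨ (∀q ¬G(q,q)))
All bound variables are already distinct, so no renaming is needed.
Finally move all quantifiers to the prefix:
  ∀t ∀s ∀m ∀p ∀q (G(t,t) ∧ G(s,s) ∧ ¬G(m,m) ∧ (¬G(p,p) ∨ ¬G(q,q)))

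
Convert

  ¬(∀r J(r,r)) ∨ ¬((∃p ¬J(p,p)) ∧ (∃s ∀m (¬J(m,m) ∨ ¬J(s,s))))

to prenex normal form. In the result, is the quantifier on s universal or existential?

Push ¬ through the quantifiers and connectives to reach negation normal form:
  (∃r ¬J(r,r)) ∨ (∀p J(p,p)) ∨ (∀s ∃m (J(m,m) ∧ J(s,s)))
All bound variables are already distinct, so no renaming is needed.
Extract every quantifier outward, since the variables are now distinct and don't occur free across branches:
  ∃r ∀p ∀s ∃m (¬J(r,r) ∨ J(p,p) ∨ J(m,m) ∧ J(s,s))
The quantifier ∃s sits under an odd number of negations, so it flips to ∀s.

universal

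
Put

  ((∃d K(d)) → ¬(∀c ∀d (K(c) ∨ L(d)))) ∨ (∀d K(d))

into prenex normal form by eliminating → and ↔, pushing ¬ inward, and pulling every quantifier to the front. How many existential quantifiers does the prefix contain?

2

Eliminate → and ↔ using ¬ and ∨.
  ¬(∃d K(d)) ∨ ¬(∀c ∀d (K(c) ∨ L(d))) ∨ (∀d K(d))
Drive negations inward (¬∀x A ≡ ∃x ¬A, ¬∃x A ≡ ∀x ¬A, De Morgan for ∧/∨):
  (∀d ¬K(d)) ∨ (∃c ∃d (¬K(c) ∧ ¬L(d))) ∨ (∀d K(d))
Give each quantifier a distinct variable: d↦x, d↦r.
  (∀d ¬K(d)) ∨ (∃c ∃x (¬K(c) ∧ ¬L(x))) ∨ (∀r K(r))
Pull the quantifiers to the front (each side's bound variable is not free in the other side):
  ∀d ∃c ∃x ∀r (¬K(d) ∨ ¬K(c) ∧ ¬L(x) ∨ K(r))
The prefix is ∀d ∃c ∃x ∀r: 2 universal, 2 existential.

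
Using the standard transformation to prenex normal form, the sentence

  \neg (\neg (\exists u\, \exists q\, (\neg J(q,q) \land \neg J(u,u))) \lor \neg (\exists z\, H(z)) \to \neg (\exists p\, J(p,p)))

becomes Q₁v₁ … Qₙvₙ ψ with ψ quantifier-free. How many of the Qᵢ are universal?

3

Rewrite implications/biconditionals: A → B as ¬A ∨ B.
  \neg (\neg (\neg (\exists u\, \exists q\, (\neg J(q,q) \land \neg J(u,u))) \lor \neg (\exists z\, H(z))) \lor \neg (\exists p\, J(p,p)))
Move each ¬ inward, flipping quantifiers it crosses:
  ((\forall u\, \forall q\, (J(q,q) \lor J(u,u))) \lor (\forall z\, \neg H(z))) \land (\exists p\, J(p,p))
All bound variables are already distinct, so no renaming is needed.
Pull the quantifiers to the front (each side's bound variable is not free in the other side):
  \forall u\, \forall q\, \forall z\, \exists p\, ((J(q,q) \lor J(u,u) \lor \neg H(z)) \land J(p,p))
The prefix is \forall u \forall q \forall z \exists p: 3 universal, 1 existential.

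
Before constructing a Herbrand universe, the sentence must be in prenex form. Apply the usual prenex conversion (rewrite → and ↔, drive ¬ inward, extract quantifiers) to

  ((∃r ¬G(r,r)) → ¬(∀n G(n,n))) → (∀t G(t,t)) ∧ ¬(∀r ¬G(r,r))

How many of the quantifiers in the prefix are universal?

2

Rewrite implications/biconditionals: A → B as ¬A ∨ B.
  ¬(¬(∃r ¬G(r,r)) ∨ ¬(∀n G(n,n))) ∨ (∀t G(t,t)) ∧ ¬(∀r ¬G(r,r))
Drive negations inward (¬∀x A ≡ ∃x ¬A, ¬∃x A ≡ ∀x ¬A, De Morgan for ∧/∨):
  (∃r ¬G(r,r)) ∧ (∀n G(n,n)) ∨ (∀t G(t,t)) ∧ (∃r G(r,r))
Rename bound variables to avoid capture: r↦x1.
  (∃r ¬G(r,r)) ∧ (∀n G(n,n)) ∨ (∀t G(t,t)) ∧ (∃x1 G(x1,x1))
Finally move all quantifiers to the prefix:
  ∃r ∀n ∀t ∃x1 (¬G(r,r) ∧ G(n,n) ∨ G(t,t) ∧ G(x1,x1))
The prefix is ∃r ∀n ∀t ∃x1: 2 universal, 2 existential.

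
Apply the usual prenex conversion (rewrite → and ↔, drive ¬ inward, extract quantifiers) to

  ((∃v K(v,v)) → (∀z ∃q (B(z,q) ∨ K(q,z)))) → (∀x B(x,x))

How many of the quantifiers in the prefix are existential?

2

First replace A → B with ¬A ∨ B.
  ¬(¬(∃v K(v,v)) ∨ (∀z ∃q (B(z,q) ∨ K(q,z)))) ∨ (∀x B(x,x))
Push ¬ through the quantifiers and connectives to reach negation normal form:
  (∃v K(v,v)) ∧ (∃z ∀q (¬B(z,q) ∧ ¬K(q,z))) ∨ (∀x B(x,x))
Finally move all quantifiers to the prefix:
  ∃v ∃z ∀q ∀x (K(v,v) ∧ ¬B(z,q) ∧ ¬K(q,z) ∨ B(x,x))
The prefix is ∃v ∃z ∀q ∀x: 2 universal, 2 existential.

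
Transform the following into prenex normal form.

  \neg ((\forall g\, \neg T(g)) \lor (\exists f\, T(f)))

\exists g\, \forall f\, (T(g) \land \neg T(f))

Push ¬ through the quantifiers and connectives to reach negation normal form:
  (\exists g\, T(g)) \land (\forall f\, \neg T(f))
Pull the quantifiers to the front (each side's bound variable is not free in the other side):
  \exists g\, \forall f\, (T(g) \land \neg T(f))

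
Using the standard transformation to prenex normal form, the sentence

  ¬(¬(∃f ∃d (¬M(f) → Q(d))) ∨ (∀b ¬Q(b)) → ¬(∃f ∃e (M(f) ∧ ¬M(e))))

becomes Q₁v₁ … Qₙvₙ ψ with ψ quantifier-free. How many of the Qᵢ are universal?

Eliminate → and ↔ using ¬ and ∨.
  ¬(¬(¬(∃f ∃d (¬¬M(f) ∨ Q(d))) ∨ (∀b ¬Q(b))) ∨ ¬(∃f ∃e (M(f) ∧ ¬M(e))))
Drive negations inward (¬∀x A ≡ ∃x ¬A, ¬∃x A ≡ ∀x ¬A, De Morgan for ∧/∨):
  ((∀f ∀d (¬M(f) ∧ ¬Q(d))) ∨ (∀b ¬Q(b))) ∧ (∃f ∃e (M(f) ∧ ¬M(e)))
Standardize variables apart so no two quantifiers bind the same name: f↦c.
  ((∀f ∀d (¬M(f) ∧ ¬Q(d))) ∨ (∀b ¬Q(b))) ∧ (∃c ∃e (M(c) ∧ ¬M(e)))
Pull the quantifiers to the front (each side's bound variable is not free in the other side):
  ∀f ∀d ∀b ∃c ∃e ((¬M(f) ∧ ¬Q(d) ∨ ¬Q(b)) ∧ M(c) ∧ ¬M(e))
The prefix is ∀f ∀d ∀b ∃c ∃e: 3 universal, 2 existential.

3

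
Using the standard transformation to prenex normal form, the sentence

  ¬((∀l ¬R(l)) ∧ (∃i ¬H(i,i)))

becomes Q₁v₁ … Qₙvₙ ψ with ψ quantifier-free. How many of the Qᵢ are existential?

Push ¬ through the quantifiers and connectives to reach negation normal form:
  (∃l R(l)) ∨ (∀i H(i,i))
All bound variables are already distinct, so no renaming is needed.
Finally move all quantifiers to the prefix:
  ∃l ∀i (R(l) ∨ H(i,i))
The prefix is ∃l ∀i: 1 universal, 1 existential.

1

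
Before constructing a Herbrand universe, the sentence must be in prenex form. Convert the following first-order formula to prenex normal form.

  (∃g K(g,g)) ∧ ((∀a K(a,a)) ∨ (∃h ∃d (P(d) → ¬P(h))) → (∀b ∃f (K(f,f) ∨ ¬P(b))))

∃g ∃a ∀h ∀d ∀b ∃f (K(g,g) ∧ (¬K(a,a) ∧ P(d) ∧ P(h) ∨ K(f,f) ∨ ¬P(b)))

First replace A → B with ¬A ∨ B.
  (∃g K(g,g)) ∧ (¬((∀a K(a,a)) ∨ (∃h ∃d (¬P(d) ∨ ¬P(h)))) ∨ (∀b ∃f (K(f,f) ∨ ¬P(b))))
Drive negations inward (¬∀x A ≡ ∃x ¬A, ¬∃x A ≡ ∀x ¬A, De Morgan for ∧/∨):
  (∃g K(g,g)) ∧ ((∃a ¬K(a,a)) ∧ (∀h ∀d (P(d) ∧ P(h))) ∨ (∀b ∃f (K(f,f) ∨ ¬P(b))))
Pull the quantifiers to the front (each side's bound variable is not free in the other side):
  ∃g ∃a ∀h ∀d ∀b ∃f (K(g,g) ∧ (¬K(a,a) ∧ P(d) ∧ P(h) ∨ K(f,f) ∨ ¬P(b)))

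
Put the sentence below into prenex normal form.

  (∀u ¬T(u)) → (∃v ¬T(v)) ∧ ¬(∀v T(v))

∃u ∃v ∃y1 (T(u) ∨ ¬T(v) ∧ ¬T(y1))

Eliminate → and ↔ using ¬ and ∨.
  ¬(∀u ¬T(u)) ∨ (∃v ¬T(v)) ∧ ¬(∀v T(v))
Push ¬ through the quantifiers and connectives to reach negation normal form:
  (∃u T(u)) ∨ (∃v ¬T(v)) ∧ (∃v ¬T(v))
Standardize variables apart so no two quantifiers bind the same name: v↦y1.
  (∃u T(u)) ∨ (∃v ¬T(v)) ∧ (∃y1 ¬T(y1))
Finally move all quantifiers to the prefix:
  ∃u ∃v ∃y1 (T(u) ∨ ¬T(v) ∧ ¬T(y1))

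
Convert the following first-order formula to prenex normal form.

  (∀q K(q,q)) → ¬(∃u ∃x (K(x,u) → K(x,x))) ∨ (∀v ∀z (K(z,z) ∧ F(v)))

∃q ∀u ∀x ∀v ∀z (¬K(q,q) ∨ K(x,u) ∧ ¬K(x,x) ∨ K(z,z) ∧ F(v))

Eliminate → and ↔ using ¬ and ∨.
  ¬(∀q K(q,q)) ∨ ¬(∃u ∃x (¬K(x,u) ∨ K(x,x))) ∨ (∀v ∀z (K(z,z) ∧ F(v)))
Move each ¬ inward, flipping quantifiers it crosses:
  (∃q ¬K(q,q)) ∨ (∀u ∀x (K(x,u) ∧ ¬K(x,x))) ∨ (∀v ∀z (K(z,z) ∧ F(v)))
All bound variables are already distinct, so no renaming is needed.
Extract every quantifier outward, since the variables are now distinct and don't occur free across branches:
  ∃q ∀u ∀x ∀v ∀z (¬K(q,q) ∨ K(x,u) ∧ ¬K(x,x) ∨ K(z,z) ∧ F(v))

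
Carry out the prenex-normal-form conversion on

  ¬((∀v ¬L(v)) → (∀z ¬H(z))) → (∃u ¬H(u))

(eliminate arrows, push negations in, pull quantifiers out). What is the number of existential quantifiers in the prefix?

2

Rewrite implications/biconditionals: A → B as ¬A ∨ B.
  ¬¬(¬(∀v ¬L(v)) ∨ (∀z ¬H(z))) ∨ (∃u ¬H(u))
Drive negations inward (¬∀x A ≡ ∃x ¬A, ¬∃x A ≡ ∀x ¬A, De Morgan for ∧/∨):
  (∃v L(v)) ∨ (∀z ¬H(z)) ∨ (∃u ¬H(u))
Pull the quantifiers to the front (each side's bound variable is not free in the other side):
  ∃v ∀z ∃u (L(v) ∨ ¬H(z) ∨ ¬H(u))
The prefix is ∃v ∀z ∃u: 1 universal, 2 existential.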